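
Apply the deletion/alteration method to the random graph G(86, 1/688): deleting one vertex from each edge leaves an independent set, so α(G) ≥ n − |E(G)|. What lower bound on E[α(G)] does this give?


E[|E(G)|] = C(86, 2)·p = 3655 · (1/688) = 85/16.
E[α(G)] ≥ n − E[|E(G)|] = 86 − 85/16 = 1291/16.
Numerically: ≈ 80.6875.
(This is only a lower bound; the true E[α(G)] may be larger.)

E[α(G)] ≥ 1291/16 ≈ 80.6875.


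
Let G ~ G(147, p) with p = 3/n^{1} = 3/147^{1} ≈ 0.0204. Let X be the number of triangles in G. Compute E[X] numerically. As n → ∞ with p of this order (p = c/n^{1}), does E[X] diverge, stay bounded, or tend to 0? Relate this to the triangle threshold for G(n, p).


Number of potential triangles: C(147, 3) = 518665.
Each occurs with probability p³ ≈ (0.0204)³ ≈ 8.49986e-06.
By linearity: E[X] = C(147, 3)·p³ ≈ 518665 · 8.49986e-06 ≈ 4.409.
Here α = 1, so p = 3/n is exactly at the triangle threshold p ~ 1/n. Asymptotically E[X] → c³/6 = 3³/6 = 9/2 ≈ 4.500, a bounded constant. In this regime the triangle count is asymptotically Poisson(c³/6).

E[X] ≈ 4.409; in regime p = Θ(1/n^{1}) E[X] stays bounded (at the triangle threshold p ~ 1/n).


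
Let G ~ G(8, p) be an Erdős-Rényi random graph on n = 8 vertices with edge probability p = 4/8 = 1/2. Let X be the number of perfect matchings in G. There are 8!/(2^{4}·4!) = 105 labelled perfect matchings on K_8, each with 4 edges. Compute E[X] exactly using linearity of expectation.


K_8 has 8!/(2^{4}·4!) = 105 labelled perfect matchings.
For each such perfect matching H, let X_H = 1 if all 4 edges of H are present in G. Then P[X_H = 1] = p^{4} = (1/2)^{4} = 1/16.
By linearity: E[X] = Σ_H E[X_H] = 105 · p^{4} = 105 · 1/16 = 105/16.
Numerically: E[X] ≈ 6.5625.

E[X] = 105 · (1/2)^{4} = 105/16 ≈ 6.5625.


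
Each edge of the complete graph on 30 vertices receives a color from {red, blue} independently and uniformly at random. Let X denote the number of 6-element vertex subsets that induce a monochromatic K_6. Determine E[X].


Let X = Σ_S X_S over the C(30, 6) = 593775 subsets S of size 6, where X_S = 1 if the K_6 on S is monochromatic.
For a fixed S, the K_6 on S has C(6, 2) = 15 edges. P[all 15 edges red] = (1/2)^15, and likewise for blue, so P[monochromatic] = 2·(1/2)^15 = 2^{1 − 15} = 1/16384.
By linearity of expectation: E[X] = C(30, 6) · 2^{1 − 15} = 593775 · 1/16384 = 593775/16384.
Numerically: E[X] ≈ 36.241.

E[X] = C(30,6)·2^(1−C(6,2)) = 593775/16384 ≈ 36.241.


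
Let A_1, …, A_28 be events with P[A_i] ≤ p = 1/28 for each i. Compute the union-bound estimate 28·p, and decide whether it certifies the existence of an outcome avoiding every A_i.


Union bound: P[∪_{i=1}^{28} A_i] ≤ Σ_i P[A_i] ≤ 28·p = 28·(1/28) = 1.
Numerically: 1 ≈ 1.0000000.
Is 1 < 1? NO.
Since the bound 1 is ≥ 1, the union bound is uninformative here; it does NOT by itself certify existence.

28·p = 1 ≈ 1.0000000; existence NOT certified by the union bound.


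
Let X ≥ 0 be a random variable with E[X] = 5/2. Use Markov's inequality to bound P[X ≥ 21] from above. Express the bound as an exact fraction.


μ = E[X] = 5/2, a = 21.
Markov: P[X ≥ 21] ≤ μ/a = (5/2)/21 = 5/42.
Numerically: ≈ 0.1190.
(Since a = 21 > μ = 2.5000, the bound 5/42 is < 1 and informative.)

P[X ≥ 21] ≤ 5/42 ≈ 0.1190.


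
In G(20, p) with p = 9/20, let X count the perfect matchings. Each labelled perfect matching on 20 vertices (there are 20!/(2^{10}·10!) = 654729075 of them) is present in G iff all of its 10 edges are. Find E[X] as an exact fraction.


K_20 has 20!/(2^{10}·10!) = 654729075 labelled perfect matchings.
For each such perfect matching H, let X_H = 1 if all 10 edges of H are present in G. Then P[X_H = 1] = p^{10} = (9/20)^{10} = 3486784401/10240000000000.
By linearity of expectation: E[X] = Σ_H E[X_H] = 654729075 · p^{10} = 654729075 · 3486784401/10240000000000 = 91315965023646363/409600000000.
Numerically: E[X] ≈ 2.229e+05.

E[X] = 654729075 · (9/20)^{10} = 91315965023646363/409600000000 ≈ 2.229e+05.


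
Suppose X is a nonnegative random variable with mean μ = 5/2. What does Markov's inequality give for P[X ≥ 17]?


μ = E[X] = 5/2, a = 17.
Markov: P[X ≥ 17] ≤ μ/a = (5/2)/17 = 5/34.
Numerically: ≈ 0.14706.
(Since a = 17 > μ = 2.50000, the bound 5/34 is < 1 and informative.)

P[X ≥ 17] ≤ 5/34 ≈ 0.14706.


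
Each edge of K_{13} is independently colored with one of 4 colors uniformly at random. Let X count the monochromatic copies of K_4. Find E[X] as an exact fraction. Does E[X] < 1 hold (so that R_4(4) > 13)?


E[X] = C(13, 4) · 4^{1 − 6} = 715 · 4^{−5} = 715/1024.
As a reduced fraction: E[X] = 715/1024 ≈ 0.6982422.
Is E[X] < 1? YES.
Since E[X] < 1, there exists a 4-coloring of K_{13} with no monochromatic K_4; hence R_4(4) > 13.

E[X] = 715/1024 ≈ 0.6982422; E[X] < 1, so R_4(4) > 13.


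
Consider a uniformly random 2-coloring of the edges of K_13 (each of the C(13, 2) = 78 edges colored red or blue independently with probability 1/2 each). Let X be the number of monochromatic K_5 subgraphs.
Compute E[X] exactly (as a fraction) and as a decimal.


Let X = Σ_S X_S over the C(13, 5) = 1287 subsets S of size 5, where X_S = 1 if the K_5 on S is monochromatic.
For a fixed S, the K_5 on S has C(5, 2) = 10 edges. P[all 10 edges red] = (1/2)^10, and likewise for blue, so P[monochromatic] = 2·(1/2)^10 = 2^{1 − 10} = 1/512.
By linearity: E[X] = C(13, 5) · 2^{1 − 10} = 1287 · 1/512 = 1287/512.
Numerically: E[X] ≈ 2.514.

E[X] = C(13,5)·2^(1−C(5,2)) = 1287/512 ≈ 2.514.


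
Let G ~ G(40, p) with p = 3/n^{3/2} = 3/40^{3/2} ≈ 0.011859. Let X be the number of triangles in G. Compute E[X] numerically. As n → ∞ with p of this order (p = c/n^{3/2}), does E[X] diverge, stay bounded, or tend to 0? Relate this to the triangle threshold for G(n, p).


Number of potential triangles: C(40, 3) = 9880.
Each occurs with probability p³ ≈ (0.011859)³ ≈ 1.6676074e-06.
By linearity: E[X] = C(40, 3)·p³ ≈ 9880 · 1.6676074e-06 ≈ 0.01648.
Since α = 3/2 > 1, p = c/n^{3/2} = o(1/n) is below the triangle threshold p ~ 1/n. Asymptotically E[X] ~ (c³/6)·n^{3(1−α)} = (3³/6)·n^{-1.5} → 0, so by Markov's inequality G has no triangles w.h.p.

E[X] ≈ 0.01648; in regime p = Θ(1/n^{3/2}) E[X] tends to 0 (below the triangle threshold p ~ 1/n).


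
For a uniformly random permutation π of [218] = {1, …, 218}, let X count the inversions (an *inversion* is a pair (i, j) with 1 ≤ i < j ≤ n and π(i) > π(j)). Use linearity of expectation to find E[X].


Write X = Σ X_I over the C(218, 2) = 23653 pairs i < j, with X_I the indicator of one inversion.
There are 23653 indicators.
For each fixed pair i < j, the values π(i) and π(j) are two distinct elements of {1, …, 218} in uniformly random order; by symmetry P[π(i) > π(j)] = 1/2.
By linearity: E[X] = 23653 · (1/2) = C(218, 2) · (1/2) = 23653/2 = 23653/2 ≈ 11826.50000.

E[X] = 23653/2 = 11826.50000.


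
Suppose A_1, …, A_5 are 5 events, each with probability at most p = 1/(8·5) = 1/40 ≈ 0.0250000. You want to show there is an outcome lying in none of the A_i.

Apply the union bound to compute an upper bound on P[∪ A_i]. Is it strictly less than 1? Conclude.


Union bound: P[∪_{i=1}^{5} A_i] ≤ Σ_i P[A_i] ≤ 5·p = 5·(1/40) = 1/8.
Numerically: 1/8 ≈ 0.1250000.
Is 1/8 < 1? YES.
Since P[∪ A_i] ≤ 1/8 < 1, the complement has P[∩ A_i^c] ≥ 1 − 1/8 = 7/8 > 0, so some outcome avoids every A_i.

5·p = 1/8 ≈ 0.1250000; existence CERTIFIED by the union bound.


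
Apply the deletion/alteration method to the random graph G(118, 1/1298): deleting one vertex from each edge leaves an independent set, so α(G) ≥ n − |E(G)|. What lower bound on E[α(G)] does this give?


E[|E(G)|] = C(118, 2)·p = 6903 · (1/1298) = 117/22.
E[α(G)] ≥ n − E[|E(G)|] = 118 − 117/22 = 2479/22.
Numerically: ≈ 112.681818.
(This is only a lower bound; the true E[α(G)] may be larger.)

E[α(G)] ≥ 2479/22 ≈ 112.681818.


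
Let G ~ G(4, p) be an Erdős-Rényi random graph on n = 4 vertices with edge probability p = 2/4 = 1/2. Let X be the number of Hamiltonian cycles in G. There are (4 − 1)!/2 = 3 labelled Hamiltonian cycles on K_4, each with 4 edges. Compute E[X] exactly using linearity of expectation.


K_4 has (4 − 1)!/2 = 3 labelled Hamiltonian cycles.
For each such Hamiltonian cycle H, let X_H = 1 if all 4 edges of H are present in G. Then P[X_H = 1] = p^{4} = (1/2)^{4} = 1/16.
By linearity of expectation: E[X] = Σ_H E[X_H] = 3 · p^{4} = 3 · 1/16 = 3/16.
Numerically: E[X] ≈ 0.1875.

E[X] = 3 · (1/2)^{4} = 3/16 ≈ 0.1875.


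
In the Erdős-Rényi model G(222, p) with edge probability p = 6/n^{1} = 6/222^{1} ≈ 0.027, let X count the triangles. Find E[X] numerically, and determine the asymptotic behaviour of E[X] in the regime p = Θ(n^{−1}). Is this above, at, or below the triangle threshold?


Number of potential triangles: C(222, 3) = 1798940.
Each occurs with probability p³ ≈ (0.027)³ ≈ 1.97422e-05.
By linearity: E[X] = C(222, 3)·p³ ≈ 1798940 · 1.97422e-05 ≈ 35.515.
Here α = 1, so p = 6/n is exactly at the triangle threshold p ~ 1/n. Asymptotically E[X] → c³/6 = 6³/6 = 36 ≈ 36.000, a bounded constant. In this regime the triangle count is asymptotically Poisson(c³/6).

E[X] ≈ 35.515; in regime p = Θ(1/n^{1}) E[X] stays bounded (at the triangle threshold p ~ 1/n).


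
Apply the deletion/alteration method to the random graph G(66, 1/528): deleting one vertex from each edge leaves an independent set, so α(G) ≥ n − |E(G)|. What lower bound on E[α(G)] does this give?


E[|E(G)|] = C(66, 2)·p = 2145 · (1/528) = 65/16.
E[α(G)] ≥ n − E[|E(G)|] = 66 − 65/16 = 991/16.
Numerically: ≈ 61.93750.
(This is only a lower bound; the true E[α(G)] may be larger.)

E[α(G)] ≥ 991/16 ≈ 61.93750.


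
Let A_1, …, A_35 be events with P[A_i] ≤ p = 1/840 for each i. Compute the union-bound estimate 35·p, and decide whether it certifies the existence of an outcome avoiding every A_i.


Union bound: P[∪_{i=1}^{35} A_i] ≤ Σ_i P[A_i] ≤ 35·p = 35·(1/840) = 1/24.
Numerically: 1/24 ≈ 0.04167.
Is 1/24 < 1? YES.
Since P[∪ A_i] ≤ 1/24 < 1, the complement has P[∩ A_i^c] ≥ 1 − 1/24 = 23/24 > 0, so some outcome avoids every A_i.

35·p = 1/24 ≈ 0.04167; existence CERTIFIED by the union bound.


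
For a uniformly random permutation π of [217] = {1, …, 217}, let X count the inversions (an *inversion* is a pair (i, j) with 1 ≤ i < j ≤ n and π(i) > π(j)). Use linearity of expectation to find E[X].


Write X = Σ X_I over the C(217, 2) = 23436 pairs i < j, with X_I the indicator of one inversion.
There are 23436 indicators.
For each fixed pair i < j, the values π(i) and π(j) are two distinct elements of {1, …, 217} in uniformly random order; by symmetry P[π(i) > π(j)] = 1/2.
By linearity: E[X] = 23436 · (1/2) = C(217, 2) · (1/2) = 23436/2 = 11718 ≈ 11718.0000.

E[X] = 11718 = 11718.0000.


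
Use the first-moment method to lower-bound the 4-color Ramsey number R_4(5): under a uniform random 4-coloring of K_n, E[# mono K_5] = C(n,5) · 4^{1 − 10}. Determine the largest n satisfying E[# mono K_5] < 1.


We need C(n, 5) · 4^{1 − 10} < 1, i.e. C(n, 5) < 4^{10 − 1} = 262144.
Check values of n near the boundary:
  n = 27: C(27, 5) = 80730; 80730 < 262144? YES
  n = 28: C(28, 5) = 98280; 98280 < 262144? YES
  n = 29: C(29, 5) = 118755; 118755 < 262144? YES
  n = 30: C(30, 5) = 142506; 142506 < 262144? YES
  n = 31: C(31, 5) = 169911; 169911 < 262144? YES
  n = 32: C(32, 5) = 201376; 201376 < 262144? YES
  n = 33: C(33, 5) = 237336; 237336 < 262144? YES
  n = 34: C(34, 5) = 278256; 278256 < 262144? NO
  n = 35: C(35, 5) = 324632; 324632 < 262144? NO
  n = 36: C(36, 5) = 376992; 376992 < 262144? NO
The largest n with C(n, 5) < 262144 is n = 33 (where E[X] = 29667/32768 ≈ 0.905365). Hence R_4(5) > 33, i.e. R_4(5) ≥ 34.

Largest n = 33; hence R_4(5) > 33.


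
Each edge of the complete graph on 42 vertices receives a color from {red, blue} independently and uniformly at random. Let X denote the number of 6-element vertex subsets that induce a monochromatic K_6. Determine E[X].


Let X = Σ_S X_S over the C(42, 6) = 5245786 subsets S of size 6, where X_S = 1 if the K_6 on S is monochromatic.
For a fixed S, the K_6 on S has C(6, 2) = 15 edges. P[all 15 edges red] = (1/2)^15, and likewise for blue, so P[monochromatic] = 2·(1/2)^15 = 2^{1 − 15} = 1/16384.
Summing: E[X] = C(42, 6) · 2^{1 − 15} = 5245786 · 1/16384 = 2622893/8192.
Numerically: E[X] ≈ 320.1774.

E[X] = C(42,6)·2^(1−C(6,2)) = 2622893/8192 ≈ 320.1774.


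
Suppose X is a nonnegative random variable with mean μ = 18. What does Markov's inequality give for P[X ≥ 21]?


μ = E[X] = 18, a = 21.
Markov: P[X ≥ 21] ≤ μ/a = (18)/21 = 6/7.
Numerically: ≈ 0.857.
(Since a = 21 > μ = 18.000, the bound 6/7 is < 1 and informative.)

P[X ≥ 21] ≤ 6/7 ≈ 0.857.


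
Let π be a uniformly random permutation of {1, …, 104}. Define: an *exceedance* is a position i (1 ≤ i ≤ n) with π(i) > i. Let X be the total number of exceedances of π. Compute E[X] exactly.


Write X = Σ_{i=1}^{104} X_i, where X_i = 1_{π(i) > i}.
For each fixed i, π(i) is uniform over {1, …, 104} (marginal of a uniform permutation), so P[π(i) > i] = (n − i)/n. Summing: Σ_{i=1}^{104} (n − i)/n = (0 + 1 + … + 103)/104 = 104(104 − 1)/(2·104) = (104 − 1)/2.
Hence E[X] = Σ_{i=1}^{104} (104 − i)/104 = 103/2 ≈ 51.500.

E[X] = 103/2 = 51.500.


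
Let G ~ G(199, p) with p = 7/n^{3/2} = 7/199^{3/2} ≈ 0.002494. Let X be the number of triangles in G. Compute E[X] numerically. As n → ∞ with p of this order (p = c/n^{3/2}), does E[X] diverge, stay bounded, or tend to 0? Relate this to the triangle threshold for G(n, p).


Number of potential triangles: C(199, 3) = 1293699.
Each occurs with probability p³ ≈ (0.002494)³ ≈ 1.550441e-08.
By linearity: E[X] = C(199, 3)·p³ ≈ 1293699 · 1.550441e-08 ≈ 0.0201.
Since α = 3/2 > 1, p = c/n^{3/2} = o(1/n) is below the triangle threshold p ~ 1/n. Asymptotically E[X] ~ (c³/6)·n^{3(1−α)} = (7³/6)·n^{-1.5} → 0, so by Markov's inequality G has no triangles w.h.p.

E[X] ≈ 0.0201; in regime p = Θ(1/n^{3/2}) E[X] tends to 0 (below the triangle threshold p ~ 1/n).


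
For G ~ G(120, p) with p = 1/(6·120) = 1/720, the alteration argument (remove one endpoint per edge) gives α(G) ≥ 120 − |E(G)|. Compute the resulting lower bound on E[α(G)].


E[|E(G)|] = C(120, 2)·p = 7140 · (1/720) = 119/12.
E[α(G)] ≥ n − E[|E(G)|] = 120 − 119/12 = 1321/12.
Numerically: ≈ 110.083.
(This is only a lower bound; the true E[α(G)] may be larger.)

E[α(G)] ≥ 1321/12 ≈ 110.083.


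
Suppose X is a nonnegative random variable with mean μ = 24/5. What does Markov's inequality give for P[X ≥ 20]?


μ = E[X] = 24/5, a = 20.
Markov: P[X ≥ 20] ≤ μ/a = (24/5)/20 = 6/25.
Numerically: ≈ 0.240000.
(Since a = 20 > μ = 4.800000, the bound 6/25 is < 1 and informative.)

P[X ≥ 20] ≤ 6/25 ≈ 0.240000.


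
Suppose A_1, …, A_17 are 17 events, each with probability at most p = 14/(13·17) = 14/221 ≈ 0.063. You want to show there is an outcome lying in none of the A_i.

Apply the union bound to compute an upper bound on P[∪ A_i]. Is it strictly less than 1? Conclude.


Union bound: P[∪_{i=1}^{17} A_i] ≤ Σ_i P[A_i] ≤ 17·p = 17·(14/221) = 14/13.
Numerically: 14/13 ≈ 1.077.
Is 14/13 < 1? NO.
Since the bound 14/13 is ≥ 1, the union bound is uninformative here; it does NOT by itself certify existence.

17·p = 14/13 ≈ 1.077; existence NOT certified by the union bound.


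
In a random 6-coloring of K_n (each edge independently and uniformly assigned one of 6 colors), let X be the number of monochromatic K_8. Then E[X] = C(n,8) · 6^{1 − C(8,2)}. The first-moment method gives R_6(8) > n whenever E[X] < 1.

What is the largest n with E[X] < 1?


We need C(n, 8) · 6^{1 − 28} < 1, i.e. C(n, 8) < 6^{28 − 1} = 1023490369077469249536.
Check values of n near the boundary:
  n = 1593: C(1593, 8) = 1010555394551193970323; 1010555394551193970323 < 1023490369077469249536? YES
  n = 1594: C(1594, 8) = 1015652773590544255167; 1015652773590544255167 < 1023490369077469249536? YES
  n = 1595: C(1595, 8) = 1020772636343363633895; 1020772636343363633895 < 1023490369077469249536? YES
  n = 1596: C(1596, 8) = 1025915067760710553965; 1025915067760710553965 < 1023490369077469249536? NO
  n = 1597: C(1597, 8) = 1031080153060953275445; 1031080153060953275445 < 1023490369077469249536? NO
The largest n with C(n, 8) < 1023490369077469249536 is n = 1595 (where E[X] = 113419181815929292655/113721152119718805504 ≈ 0.997). Hence R_6(8) > 1595, i.e. R_6(8) ≥ 1596.

Largest n = 1595; hence R_6(8) > 1595.


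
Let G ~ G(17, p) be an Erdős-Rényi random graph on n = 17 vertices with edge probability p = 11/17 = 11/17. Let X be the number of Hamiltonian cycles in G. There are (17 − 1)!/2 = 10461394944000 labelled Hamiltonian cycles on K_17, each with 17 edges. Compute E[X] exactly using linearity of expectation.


K_17 has (17 − 1)!/2 = 10461394944000 labelled Hamiltonian cycles.
For each such Hamiltonian cycle H, let X_H = 1 if all 17 edges of H are present in G. Then P[X_H = 1] = p^{17} = (11/17)^{17} = 505447028499293771/827240261886336764177.
By linearity of expectation: E[X] = Σ_H E[X_H] = 10461394944000 · p^{17} = 10461394944000 · 505447028499293771/827240261886336764177 = 5287680988402335763510093824000/827240261886336764177.
Numerically: E[X] ≈ 6.392e+09.

E[X] = 10461394944000 · (11/17)^{17} = 5287680988402335763510093824000/827240261886336764177 ≈ 6.392e+09.


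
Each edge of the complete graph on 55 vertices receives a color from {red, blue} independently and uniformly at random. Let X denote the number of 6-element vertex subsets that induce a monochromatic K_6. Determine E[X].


Let X = Σ_S X_S over the C(55, 6) = 28989675 subsets S of size 6, where X_S = 1 if the K_6 on S is monochromatic.
For a fixed S, the K_6 on S has C(6, 2) = 15 edges. P[all 15 edges red] = (1/2)^15, and likewise for blue, so P[monochromatic] = 2·(1/2)^15 = 2^{1 − 15} = 1/16384.
Summing: E[X] = C(55, 6) · 2^{1 − 15} = 28989675 · 1/16384 = 28989675/16384.
Numerically: E[X] ≈ 1769.3893.

E[X] = C(55,6)·2^(1−C(6,2)) = 28989675/16384 ≈ 1769.3893.


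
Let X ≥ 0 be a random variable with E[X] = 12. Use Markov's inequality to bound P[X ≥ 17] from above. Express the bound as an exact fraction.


μ = E[X] = 12, a = 17.
Markov: P[X ≥ 17] ≤ μ/a = (12)/17 = 12/17.
Numerically: ≈ 0.7059.
(Since a = 17 > μ = 12.0000, the bound 12/17 is < 1 and informative.)

P[X ≥ 17] ≤ 12/17 ≈ 0.7059.


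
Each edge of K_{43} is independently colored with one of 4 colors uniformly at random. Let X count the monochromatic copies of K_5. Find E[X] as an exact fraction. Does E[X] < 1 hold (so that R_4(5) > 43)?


E[X] = C(43, 5) · 4^{1 − 10} = 962598 · 4^{−9} = 962598/262144.
As a reduced fraction: E[X] = 481299/131072 ≈ 3.67202.
Is E[X] < 1? NO.
Since E[X] ≥ 1, the first-moment bound is inconclusive at n = 43; it does NOT by itself certify R_4(5) > 43.

E[X] = 481299/131072 ≈ 3.67202; E[X] ≥ 1; first-moment method inconclusive here.


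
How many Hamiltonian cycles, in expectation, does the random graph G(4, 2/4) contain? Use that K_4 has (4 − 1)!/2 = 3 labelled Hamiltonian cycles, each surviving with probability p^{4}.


K_4 has (4 − 1)!/2 = 3 labelled Hamiltonian cycles.
For each such Hamiltonian cycle H, let X_H = 1 if all 4 edges of H are present in G. Then P[X_H = 1] = p^{4} = (1/2)^{4} = 1/16.
Summing the indicators: E[X] = Σ_H E[X_H] = 3 · p^{4} = 3 · 1/16 = 3/16.
Numerically: E[X] ≈ 0.1875.

E[X] = 3 · (1/2)^{4} = 3/16 ≈ 0.1875.


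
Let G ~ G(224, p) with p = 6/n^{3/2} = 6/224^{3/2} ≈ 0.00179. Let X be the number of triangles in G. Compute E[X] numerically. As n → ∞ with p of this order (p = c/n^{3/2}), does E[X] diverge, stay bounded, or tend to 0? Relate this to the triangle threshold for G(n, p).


Number of potential triangles: C(224, 3) = 1848224.
Each occurs with probability p³ ≈ (0.00179)³ ≈ 5.73242e-09.
By linearity: E[X] = C(224, 3)·p³ ≈ 1848224 · 5.73242e-09 ≈ 0.011.
Since α = 3/2 > 1, p = c/n^{3/2} = o(1/n) is below the triangle threshold p ~ 1/n. Asymptotically E[X] ~ (c³/6)·n^{3(1−α)} = (6³/6)·n^{-1.5} → 0, so by Markov's inequality G has no triangles w.h.p.

E[X] ≈ 0.011; in regime p = Θ(1/n^{3/2}) E[X] tends to 0 (below the triangle threshold p ~ 1/n).


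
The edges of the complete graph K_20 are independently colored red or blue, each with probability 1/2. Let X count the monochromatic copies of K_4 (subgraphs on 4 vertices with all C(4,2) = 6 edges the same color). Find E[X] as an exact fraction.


Let X = Σ_S X_S over the C(20, 4) = 4845 subsets S of size 4, where X_S = 1 if the K_4 on S is monochromatic.
For a fixed S, the K_4 on S has C(4, 2) = 6 edges. P[all 6 edges red] = (1/2)^6, and likewise for blue, so P[monochromatic] = 2·(1/2)^6 = 2^{1 − 6} = 1/32.
By linearity of expectation: E[X] = C(20, 4) · 2^{1 − 6} = 4845 · 1/32 = 4845/32.
Numerically: E[X] ≈ 151.40625.

E[X] = C(20,4)·2^(1−C(4,2)) = 4845/32 ≈ 151.40625.


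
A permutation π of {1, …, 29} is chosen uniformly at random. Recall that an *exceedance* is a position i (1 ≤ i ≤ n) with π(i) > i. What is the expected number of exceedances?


Write X = Σ_{i=1}^{29} X_i, where X_i = 1_{π(i) > i}.
For each fixed i, π(i) is uniform over {1, …, 29} (marginal of a uniform permutation), so P[π(i) > i] = (n − i)/n. Summing: Σ_{i=1}^{29} (n − i)/n = (0 + 1 + … + 28)/29 = 29(29 − 1)/(2·29) = (29 − 1)/2.
Hence E[X] = Σ_{i=1}^{29} (29 − i)/29 = 14 ≈ 14.0000.

E[X] = 14 = 14.0000.


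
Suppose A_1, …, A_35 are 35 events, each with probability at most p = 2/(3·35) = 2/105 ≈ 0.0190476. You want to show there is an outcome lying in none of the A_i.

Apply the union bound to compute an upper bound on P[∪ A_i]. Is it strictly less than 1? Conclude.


Union bound: P[∪_{i=1}^{35} A_i] ≤ Σ_i P[A_i] ≤ 35·p = 35·(2/105) = 2/3.
Numerically: 2/3 ≈ 0.6666667.
Is 2/3 < 1? YES.
Since P[∪ A_i] ≤ 2/3 < 1, the complement has P[∩ A_i^c] ≥ 1 − 2/3 = 1/3 > 0, so some outcome avoids every A_i.

35·p = 2/3 ≈ 0.6666667; existence CERTIFIED by the union bound.


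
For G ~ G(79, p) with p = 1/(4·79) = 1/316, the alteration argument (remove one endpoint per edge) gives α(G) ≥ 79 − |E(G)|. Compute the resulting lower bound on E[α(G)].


E[|E(G)|] = C(79, 2)·p = 3081 · (1/316) = 39/4.
E[α(G)] ≥ n − E[|E(G)|] = 79 − 39/4 = 277/4.
Numerically: ≈ 69.25000.
(This is only a lower bound; the true E[α(G)] may be larger.)

E[α(G)] ≥ 277/4 ≈ 69.25000.


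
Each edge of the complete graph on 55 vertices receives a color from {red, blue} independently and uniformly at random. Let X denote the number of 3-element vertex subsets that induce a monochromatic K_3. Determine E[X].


Let X = Σ_S X_S over the C(55, 3) = 26235 subsets S of size 3, where X_S = 1 if the K_3 on S is monochromatic.
For a fixed S, the K_3 on S has C(3, 2) = 3 edges. P[all 3 edges red] = (1/2)^3, and likewise for blue, so P[monochromatic] = 2·(1/2)^3 = 2^{1 − 3} = 1/4.
By linearity of expectation: E[X] = C(55, 3) · 2^{1 − 3} = 26235 · 1/4 = 26235/4.
Numerically: E[X] ≈ 6558.750000.

E[X] = C(55,3)·2^(1−C(3,2)) = 26235/4 ≈ 6558.750000.


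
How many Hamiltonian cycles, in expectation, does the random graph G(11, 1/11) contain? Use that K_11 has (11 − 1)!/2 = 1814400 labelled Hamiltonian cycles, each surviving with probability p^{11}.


K_11 has (11 − 1)!/2 = 1814400 labelled Hamiltonian cycles.
For each such Hamiltonian cycle H, let X_H = 1 if all 11 edges of H are present in G. Then P[X_H = 1] = p^{11} = (1/11)^{11} = 1/285311670611.
By linearity of expectation: E[X] = Σ_H E[X_H] = 1814400 · p^{11} = 1814400 · 1/285311670611 = 1814400/285311670611.
Numerically: E[X] ≈ 6.35936e-06.

E[X] = 1814400 · (1/11)^{11} = 1814400/285311670611 ≈ 6.35936e-06.


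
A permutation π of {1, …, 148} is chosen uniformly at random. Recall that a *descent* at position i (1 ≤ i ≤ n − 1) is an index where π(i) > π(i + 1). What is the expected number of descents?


Write X = Σ X_I over i = 1, …, 147, with X_I the indicator of one descent.
There are 147 indicators.
For each fixed i, the pair (π(i), π(i+1)) is a uniformly random ordered pair of distinct values from {1, …, 148}; by symmetry P[π(i) > π(i+1)] = 1/2.
By linearity: E[X] = 147 · (1/2) = (148 − 1) · (1/2) = 147/2 ≈ 73.5000.

E[X] = 147/2 = 73.5000.


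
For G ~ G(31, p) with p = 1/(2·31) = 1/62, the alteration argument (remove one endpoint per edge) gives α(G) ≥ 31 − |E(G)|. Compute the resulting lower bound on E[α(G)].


E[|E(G)|] = C(31, 2)·p = 465 · (1/62) = 15/2.
E[α(G)] ≥ n − E[|E(G)|] = 31 − 15/2 = 47/2.
Numerically: ≈ 23.500.
(This is only a lower bound; the true E[α(G)] may be larger.)

E[α(G)] ≥ 47/2 ≈ 23.500.


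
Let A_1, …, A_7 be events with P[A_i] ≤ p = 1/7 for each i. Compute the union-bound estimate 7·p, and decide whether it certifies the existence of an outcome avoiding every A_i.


Union bound: P[∪_{i=1}^{7} A_i] ≤ Σ_i P[A_i] ≤ 7·p = 7·(1/7) = 1.
Numerically: 1 ≈ 1.000.
Is 1 < 1? NO.
Since the bound 1 is ≥ 1, the union bound is uninformative here; it does NOT by itself certify existence.

7·p = 1 ≈ 1.000; existence NOT certified by the union bound.


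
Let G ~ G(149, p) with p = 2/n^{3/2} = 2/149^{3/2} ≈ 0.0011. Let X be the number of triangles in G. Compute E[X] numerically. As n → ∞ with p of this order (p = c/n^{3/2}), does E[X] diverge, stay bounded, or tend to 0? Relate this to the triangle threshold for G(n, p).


Number of potential triangles: C(149, 3) = 540274.
Each occurs with probability p³ ≈ (0.0011)³ ≈ 1.329694e-09.
By linearity: E[X] = C(149, 3)·p³ ≈ 540274 · 1.329694e-09 ≈ 0.0007.
Since α = 3/2 > 1, p = c/n^{3/2} = o(1/n) is below the triangle threshold p ~ 1/n. Asymptotically E[X] ~ (c³/6)·n^{3(1−α)} = (2³/6)·n^{-1.5} → 0, so by Markov's inequality G has no triangles w.h.p.

E[X] ≈ 0.0007; in regime p = Θ(1/n^{3/2}) E[X] tends to 0 (below the triangle threshold p ~ 1/n).


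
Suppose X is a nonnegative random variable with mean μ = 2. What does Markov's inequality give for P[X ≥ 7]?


μ = E[X] = 2, a = 7.
Markov: P[X ≥ 7] ≤ μ/a = (2)/7 = 2/7.
Numerically: ≈ 0.286.
(Since a = 7 > μ = 2.000, the bound 2/7 is < 1 and informative.)

P[X ≥ 7] ≤ 2/7 ≈ 0.286.


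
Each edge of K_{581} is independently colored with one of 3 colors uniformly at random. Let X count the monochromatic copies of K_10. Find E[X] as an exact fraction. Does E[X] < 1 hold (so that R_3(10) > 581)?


E[X] = C(581, 10) · 3^{1 − 45} = 1117316416086113363120 · 3^{−44} = 1117316416086113363120/984770902183611232881.
As a reduced fraction: E[X] = 1117316416086113363120/984770902183611232881 ≈ 1.1346.
Is E[X] < 1? NO.
Since E[X] ≥ 1, the first-moment bound is inconclusive at n = 581; it does NOT by itself certify R_3(10) > 581.

E[X] = 1117316416086113363120/984770902183611232881 ≈ 1.1346; E[X] ≥ 1; first-moment method inconclusive here.


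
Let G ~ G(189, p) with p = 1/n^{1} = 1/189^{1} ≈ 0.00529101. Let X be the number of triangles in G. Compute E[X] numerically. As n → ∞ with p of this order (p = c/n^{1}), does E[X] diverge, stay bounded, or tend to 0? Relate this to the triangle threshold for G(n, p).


Number of potential triangles: C(189, 3) = 1107414.
Each occurs with probability p³ ≈ (0.00529101)³ ≈ 1.48120302e-07.
By linearity: E[X] = C(189, 3)·p³ ≈ 1107414 · 1.48120302e-07 ≈ 0.164030.
Here α = 1, so p = 1/n is exactly at the triangle threshold p ~ 1/n. Asymptotically E[X] → c³/6 = 1³/6 = 1/6 ≈ 0.166667, a bounded constant. In this regime the triangle count is asymptotically Poisson(c³/6).

E[X] ≈ 0.164030; in regime p = Θ(1/n^{1}) E[X] stays bounded (at the triangle threshold p ~ 1/n).


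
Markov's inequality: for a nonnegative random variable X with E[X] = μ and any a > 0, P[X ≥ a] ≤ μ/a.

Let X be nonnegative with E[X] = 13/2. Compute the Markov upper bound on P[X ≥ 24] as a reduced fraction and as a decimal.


μ = E[X] = 13/2, a = 24.
Markov: P[X ≥ 24] ≤ μ/a = (13/2)/24 = 13/48.
Numerically: ≈ 0.271.
(Since a = 24 > μ = 6.500, the bound 13/48 is < 1 and informative.)

P[X ≥ 24] ≤ 13/48 ≈ 0.271.


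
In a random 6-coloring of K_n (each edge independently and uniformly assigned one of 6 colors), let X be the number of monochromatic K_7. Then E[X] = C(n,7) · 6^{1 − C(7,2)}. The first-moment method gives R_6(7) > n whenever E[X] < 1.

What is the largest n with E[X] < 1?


We need C(n, 7) · 6^{1 − 21} < 1, i.e. C(n, 7) < 6^{21 − 1} = 3656158440062976.
Check values of n near the boundary:
  n = 566: C(566, 7) = 3557206237959440; 3557206237959440 < 3656158440062976? YES
  n = 567: C(567, 7) = 3601671315933933; 3601671315933933 < 3656158440062976? YES
  n = 568: C(568, 7) = 3646611956239704; 3646611956239704 < 3656158440062976? YES
  n = 569: C(569, 7) = 3692032389858348; 3692032389858348 < 3656158440062976? NO
  n = 570: C(570, 7) = 3737936877831720; 3737936877831720 < 3656158440062976? NO
The largest n with C(n, 7) < 3656158440062976 is n = 568 (where E[X] = 16882462760369/16926659444736 ≈ 0.997). Hence R_6(7) > 568, i.e. R_6(7) ≥ 569.

Largest n = 568; hence R_6(7) > 568.


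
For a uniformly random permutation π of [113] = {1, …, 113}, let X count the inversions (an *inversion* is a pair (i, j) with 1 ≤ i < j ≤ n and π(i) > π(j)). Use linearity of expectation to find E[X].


Write X = Σ X_I over the C(113, 2) = 6328 pairs i < j, with X_I the indicator of one inversion.
There are 6328 indicators.
For each fixed pair i < j, the values π(i) and π(j) are two distinct elements of {1, …, 113} in uniformly random order; by symmetry P[π(i) > π(j)] = 1/2.
By linearity: E[X] = 6328 · (1/2) = C(113, 2) · (1/2) = 6328/2 = 3164 ≈ 3164.000.

E[X] = 3164 = 3164.000.


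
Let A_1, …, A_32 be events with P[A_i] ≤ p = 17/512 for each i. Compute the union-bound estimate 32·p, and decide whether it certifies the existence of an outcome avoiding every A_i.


Union bound: P[∪_{i=1}^{32} A_i] ≤ Σ_i P[A_i] ≤ 32·p = 32·(17/512) = 17/16.
Numerically: 17/16 ≈ 1.0625000.
Is 17/16 < 1? NO.
Since the bound 17/16 is ≥ 1, the union bound is uninformative here; it does NOT by itself certify existence.

32·p = 17/16 ≈ 1.0625000; existence NOT certified by the union bound.


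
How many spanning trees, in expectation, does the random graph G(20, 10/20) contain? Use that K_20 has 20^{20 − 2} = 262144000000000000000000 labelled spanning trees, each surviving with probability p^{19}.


K_20 has 20^{20 − 2} = 262144000000000000000000 labelled spanning trees.
For each such spanning tree H, let X_H = 1 if all 19 edges of H are present in G. Then P[X_H = 1] = p^{19} = (1/2)^{19} = 1/524288.
Summing the indicators: E[X] = Σ_H E[X_H] = 262144000000000000000000 · p^{19} = 262144000000000000000000 · 1/524288 = 500000000000000000.
Numerically: E[X] ≈ 5e+17.

E[X] = 262144000000000000000000 · (1/2)^{19} = 500000000000000000 ≈ 5e+17.


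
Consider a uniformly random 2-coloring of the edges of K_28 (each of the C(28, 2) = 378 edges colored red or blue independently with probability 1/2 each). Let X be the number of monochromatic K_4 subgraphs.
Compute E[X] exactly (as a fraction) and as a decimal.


Let X = Σ_S X_S over the C(28, 4) = 20475 subsets S of size 4, where X_S = 1 if the K_4 on S is monochromatic.
For a fixed S, the K_4 on S has C(4, 2) = 6 edges. P[all 6 edges red] = (1/2)^6, and likewise for blue, so P[monochromatic] = 2·(1/2)^6 = 2^{1 − 6} = 1/32.
By linearity: E[X] = C(28, 4) · 2^{1 − 6} = 20475 · 1/32 = 20475/32.
Numerically: E[X] ≈ 639.843750.

E[X] = C(28,4)·2^(1−C(4,2)) = 20475/32 ≈ 639.843750.


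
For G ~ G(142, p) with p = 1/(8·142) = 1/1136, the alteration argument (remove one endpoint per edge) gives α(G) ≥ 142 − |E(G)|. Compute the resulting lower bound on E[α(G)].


E[|E(G)|] = C(142, 2)·p = 10011 · (1/1136) = 141/16.
E[α(G)] ≥ n − E[|E(G)|] = 142 − 141/16 = 2131/16.
Numerically: ≈ 133.18750.
(This is only a lower bound; the true E[α(G)] may be larger.)

E[α(G)] ≥ 2131/16 ≈ 133.18750.


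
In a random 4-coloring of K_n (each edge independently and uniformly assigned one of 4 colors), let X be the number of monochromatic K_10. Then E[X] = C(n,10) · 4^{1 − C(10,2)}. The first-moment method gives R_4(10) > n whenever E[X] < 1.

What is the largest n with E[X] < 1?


We need C(n, 10) · 4^{1 − 45} < 1, i.e. C(n, 10) < 4^{45 − 1} = 309485009821345068724781056.
Check values of n near the boundary:
  n = 2018: C(2018, 10) = 301820606687612220663963508; 301820606687612220663963508 < 309485009821345068724781056? YES
  n = 2019: C(2019, 10) = 303322949179835278009229628; 303322949179835278009229628 < 309485009821345068724781056? YES
  n = 2020: C(2020, 10) = 304832018578739931133653656; 304832018578739931133653656 < 309485009821345068724781056? YES
  n = 2021: C(2021, 10) = 306347841644770462864800616; 306347841644770462864800616 < 309485009821345068724781056? YES
  n = 2022: C(2022, 10) = 307870445231474093395937796; 307870445231474093395937796 < 309485009821345068724781056? YES
  n = 2023: C(2023, 10) = 309399856285778485315440716; 309399856285778485315440716 < 309485009821345068724781056? YES
  n = 2024: C(2024, 10) = 310936101848269937576192656; 310936101848269937576192656 < 309485009821345068724781056? NO
The largest n with C(n, 10) < 309485009821345068724781056 is n = 2023 (where E[X] = 77349964071444621328860179/77371252455336267181195264 ≈ 0.9997). Hence R_4(10) > 2023, i.e. R_4(10) ≥ 2024.

Largest n = 2023; hence R_4(10) > 2023.


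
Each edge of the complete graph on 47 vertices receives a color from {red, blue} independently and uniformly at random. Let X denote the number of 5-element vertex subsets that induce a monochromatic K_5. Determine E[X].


Let X = Σ_S X_S over the C(47, 5) = 1533939 subsets S of size 5, where X_S = 1 if the K_5 on S is monochromatic.
For a fixed S, the K_5 on S has C(5, 2) = 10 edges. P[all 10 edges red] = (1/2)^10, and likewise for blue, so P[monochromatic] = 2·(1/2)^10 = 2^{1 − 10} = 1/512.
By linearity of expectation: E[X] = C(47, 5) · 2^{1 − 10} = 1533939 · 1/512 = 1533939/512.
Numerically: E[X] ≈ 2995.974609.

E[X] = C(47,5)·2^(1−C(5,2)) = 1533939/512 ≈ 2995.974609.


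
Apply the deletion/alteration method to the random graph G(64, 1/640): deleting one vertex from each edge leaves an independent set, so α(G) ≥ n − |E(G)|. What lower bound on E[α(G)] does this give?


E[|E(G)|] = C(64, 2)·p = 2016 · (1/640) = 63/20.
E[α(G)] ≥ n − E[|E(G)|] = 64 − 63/20 = 1217/20.
Numerically: ≈ 60.850.
(This is only a lower bound; the true E[α(G)] may be larger.)

E[α(G)] ≥ 1217/20 ≈ 60.850.


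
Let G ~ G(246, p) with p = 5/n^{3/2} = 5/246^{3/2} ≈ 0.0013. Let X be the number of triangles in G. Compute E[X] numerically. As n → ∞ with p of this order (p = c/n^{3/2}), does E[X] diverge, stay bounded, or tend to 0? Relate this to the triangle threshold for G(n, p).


Number of potential triangles: C(246, 3) = 2450980.
Each occurs with probability p³ ≈ (0.0013)³ ≈ 2.17622e-09.
By linearity: E[X] = C(246, 3)·p³ ≈ 2450980 · 2.17622e-09 ≈ 0.005.
Since α = 3/2 > 1, p = c/n^{3/2} = o(1/n) is below the triangle threshold p ~ 1/n. Asymptotically E[X] ~ (c³/6)·n^{3(1−α)} = (5³/6)·n^{-1.5} → 0, so by Markov's inequality G has no triangles w.h.p.

E[X] ≈ 0.005; in regime p = Θ(1/n^{3/2}) E[X] tends to 0 (below the triangle threshold p ~ 1/n).


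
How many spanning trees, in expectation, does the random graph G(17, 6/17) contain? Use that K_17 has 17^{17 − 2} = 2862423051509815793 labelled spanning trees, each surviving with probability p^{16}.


K_17 has 17^{17 − 2} = 2862423051509815793 labelled spanning trees.
For each such spanning tree H, let X_H = 1 if all 16 edges of H are present in G. Then P[X_H = 1] = p^{16} = (6/17)^{16} = 2821109907456/48661191875666868481.
By linearity of expectation: E[X] = Σ_H E[X_H] = 2862423051509815793 · p^{16} = 2862423051509815793 · 2821109907456/48661191875666868481 = 2821109907456/17.
Numerically: E[X] ≈ 1.6595e+11.

E[X] = 2862423051509815793 · (6/17)^{16} = 2821109907456/17 ≈ 1.6595e+11.


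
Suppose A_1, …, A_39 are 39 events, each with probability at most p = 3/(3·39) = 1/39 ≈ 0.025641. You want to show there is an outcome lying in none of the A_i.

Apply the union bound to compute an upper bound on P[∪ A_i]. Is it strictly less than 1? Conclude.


Union bound: P[∪_{i=1}^{39} A_i] ≤ Σ_i P[A_i] ≤ 39·p = 39·(1/39) = 1.
Numerically: 1 ≈ 1.000000.
Is 1 < 1? NO.
Since the bound 1 is ≥ 1, the union bound is uninformative here; it does NOT by itself certify existence.

39·p = 1 ≈ 1.000000; existence NOT certified by the union bound.


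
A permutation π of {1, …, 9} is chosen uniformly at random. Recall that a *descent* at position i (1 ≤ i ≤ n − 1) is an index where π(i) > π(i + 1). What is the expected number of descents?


Write X = Σ X_I over i = 1, …, 8, with X_I the indicator of one descent.
There are 8 indicators.
For each fixed i, the pair (π(i), π(i+1)) is a uniformly random ordered pair of distinct values from {1, …, 9}; by symmetry P[π(i) > π(i+1)] = 1/2.
By linearity: E[X] = 8 · (1/2) = (9 − 1) · (1/2) = 4 ≈ 4.00000.

E[X] = 4 = 4.00000.


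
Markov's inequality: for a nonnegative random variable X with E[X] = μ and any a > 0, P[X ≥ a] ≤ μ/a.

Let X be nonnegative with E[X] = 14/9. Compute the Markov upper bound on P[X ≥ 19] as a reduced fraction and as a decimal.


μ = E[X] = 14/9, a = 19.
Markov: P[X ≥ 19] ≤ μ/a = (14/9)/19 = 14/171.
Numerically: ≈ 0.08187.
(Since a = 19 > μ = 1.55556, the bound 14/171 is < 1 and informative.)

P[X ≥ 19] ≤ 14/171 ≈ 0.08187.


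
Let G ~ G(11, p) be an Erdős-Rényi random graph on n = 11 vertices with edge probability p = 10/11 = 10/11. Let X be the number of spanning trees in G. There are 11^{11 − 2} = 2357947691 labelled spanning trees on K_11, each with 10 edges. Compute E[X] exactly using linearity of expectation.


K_11 has 11^{11 − 2} = 2357947691 labelled spanning trees.
For each such spanning tree H, let X_H = 1 if all 10 edges of H are present in G. Then P[X_H = 1] = p^{10} = (10/11)^{10} = 10000000000/25937424601.
By linearity of expectation: E[X] = Σ_H E[X_H] = 2357947691 · p^{10} = 2357947691 · 10000000000/25937424601 = 10000000000/11.
Numerically: E[X] ≈ 9.091e+08.

E[X] = 2357947691 · (10/11)^{10} = 10000000000/11 ≈ 9.091e+08.


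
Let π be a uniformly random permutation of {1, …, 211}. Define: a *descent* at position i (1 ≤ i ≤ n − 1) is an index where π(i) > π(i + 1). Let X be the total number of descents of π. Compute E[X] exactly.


Write X = Σ X_I over i = 1, …, 210, with X_I the indicator of one descent.
There are 210 indicators.
For each fixed i, the pair (π(i), π(i+1)) is a uniformly random ordered pair of distinct values from {1, …, 211}; by symmetry P[π(i) > π(i+1)] = 1/2.
By linearity: E[X] = 210 · (1/2) = (211 − 1) · (1/2) = 105 ≈ 105.000.

E[X] = 105 = 105.000.


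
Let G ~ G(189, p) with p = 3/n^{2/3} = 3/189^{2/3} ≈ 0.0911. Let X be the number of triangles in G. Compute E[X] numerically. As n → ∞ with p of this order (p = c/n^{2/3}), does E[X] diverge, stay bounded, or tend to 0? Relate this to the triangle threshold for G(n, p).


Number of potential triangles: C(189, 3) = 1107414.
Each occurs with probability p³ ≈ (0.0911)³ ≈ 7.55858e-04.
By linearity: E[X] = C(189, 3)·p³ ≈ 1107414 · 7.55858e-04 ≈ 837.048.
Since α = 2/3 < 1, p = c/n^{2/3} ≫ 1/n is above the triangle threshold p ~ 1/n. Asymptotically E[X] ~ (c³/6)·n^{3(1−α)} = (3³/6)·n^{1} → ∞; triangles are abundant w.h.p.

E[X] ≈ 837.048; in regime p = Θ(1/n^{2/3}) E[X] diverges (above the triangle threshold p ~ 1/n).
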